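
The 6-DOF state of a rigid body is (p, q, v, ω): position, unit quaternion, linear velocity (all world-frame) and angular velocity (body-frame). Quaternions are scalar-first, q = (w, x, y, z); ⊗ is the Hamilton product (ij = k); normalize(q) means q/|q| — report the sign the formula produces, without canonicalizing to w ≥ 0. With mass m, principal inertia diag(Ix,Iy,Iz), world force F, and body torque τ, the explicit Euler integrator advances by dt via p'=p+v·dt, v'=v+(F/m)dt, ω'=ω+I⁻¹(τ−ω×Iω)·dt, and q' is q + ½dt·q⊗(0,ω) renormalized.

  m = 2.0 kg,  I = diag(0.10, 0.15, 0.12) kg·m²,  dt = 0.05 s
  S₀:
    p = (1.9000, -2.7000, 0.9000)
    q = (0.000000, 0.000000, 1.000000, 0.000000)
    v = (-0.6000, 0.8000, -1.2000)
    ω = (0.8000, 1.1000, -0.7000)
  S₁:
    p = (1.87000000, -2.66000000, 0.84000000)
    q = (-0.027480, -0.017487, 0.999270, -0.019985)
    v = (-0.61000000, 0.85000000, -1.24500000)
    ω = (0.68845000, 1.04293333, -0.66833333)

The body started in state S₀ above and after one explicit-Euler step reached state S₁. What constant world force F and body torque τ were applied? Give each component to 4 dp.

v₁ − v₀ = (-0.01000000, 0.05000000, -0.04500000)
m·(v₁−v₀)/dt = (-0.4000, 2.0000, -1.8000)
ω₁ − ω₀ = (-0.11155000, -0.05706667, 0.03166667)
I·α + gyro = (-0.2000, -0.1600, 0.1200)

F = (-0.4000, 2.0000, -1.8000)
τ = (-0.2000, -0.1600, 0.1200)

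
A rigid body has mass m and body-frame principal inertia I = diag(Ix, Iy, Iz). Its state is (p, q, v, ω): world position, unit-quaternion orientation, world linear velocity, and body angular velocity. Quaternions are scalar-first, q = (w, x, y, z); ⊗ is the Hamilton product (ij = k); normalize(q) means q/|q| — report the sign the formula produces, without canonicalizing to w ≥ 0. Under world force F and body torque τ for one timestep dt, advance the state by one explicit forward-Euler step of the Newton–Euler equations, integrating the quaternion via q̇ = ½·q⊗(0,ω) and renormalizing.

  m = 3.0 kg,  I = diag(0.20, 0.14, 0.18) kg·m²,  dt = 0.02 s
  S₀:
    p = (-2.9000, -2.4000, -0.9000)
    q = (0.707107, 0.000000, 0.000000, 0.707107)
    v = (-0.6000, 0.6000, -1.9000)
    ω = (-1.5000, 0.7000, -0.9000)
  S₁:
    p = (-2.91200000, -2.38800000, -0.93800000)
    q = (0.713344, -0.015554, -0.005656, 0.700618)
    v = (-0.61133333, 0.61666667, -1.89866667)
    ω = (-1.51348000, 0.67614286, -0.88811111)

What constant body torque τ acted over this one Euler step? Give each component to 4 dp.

τ = (-0.1600, -0.1400, 0.1700)

Δω = ω₁−ω₀ = (-0.01348000, -0.02385714, 0.01188889)
τ = I·(Δω/dt) + ω₀×(Iω₀) = (-0.1600, -0.1400, 0.1700)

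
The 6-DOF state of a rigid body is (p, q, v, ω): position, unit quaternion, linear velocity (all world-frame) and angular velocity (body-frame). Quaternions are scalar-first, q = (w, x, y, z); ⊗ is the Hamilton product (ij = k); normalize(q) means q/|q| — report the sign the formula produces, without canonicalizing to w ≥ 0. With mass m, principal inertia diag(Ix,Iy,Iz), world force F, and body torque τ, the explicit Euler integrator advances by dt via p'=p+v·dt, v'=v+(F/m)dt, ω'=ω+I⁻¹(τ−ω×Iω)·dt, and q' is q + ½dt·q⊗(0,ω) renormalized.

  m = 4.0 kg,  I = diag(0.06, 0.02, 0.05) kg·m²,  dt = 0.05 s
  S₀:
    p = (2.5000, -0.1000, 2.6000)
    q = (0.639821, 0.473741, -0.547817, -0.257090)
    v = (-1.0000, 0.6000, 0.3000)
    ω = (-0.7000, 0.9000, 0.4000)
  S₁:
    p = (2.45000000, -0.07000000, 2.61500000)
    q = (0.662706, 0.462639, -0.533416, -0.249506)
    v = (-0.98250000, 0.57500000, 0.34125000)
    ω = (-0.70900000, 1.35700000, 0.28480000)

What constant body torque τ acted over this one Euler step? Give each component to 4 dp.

τ = (0.0000, 0.1800, -0.0900)

ω₁ − ω₀ = (-0.00900000, 0.45700000, -0.11520000)
τ = I·(Δω/dt) + ω₀×(Iω₀) = (0.0000, 0.1800, -0.0900)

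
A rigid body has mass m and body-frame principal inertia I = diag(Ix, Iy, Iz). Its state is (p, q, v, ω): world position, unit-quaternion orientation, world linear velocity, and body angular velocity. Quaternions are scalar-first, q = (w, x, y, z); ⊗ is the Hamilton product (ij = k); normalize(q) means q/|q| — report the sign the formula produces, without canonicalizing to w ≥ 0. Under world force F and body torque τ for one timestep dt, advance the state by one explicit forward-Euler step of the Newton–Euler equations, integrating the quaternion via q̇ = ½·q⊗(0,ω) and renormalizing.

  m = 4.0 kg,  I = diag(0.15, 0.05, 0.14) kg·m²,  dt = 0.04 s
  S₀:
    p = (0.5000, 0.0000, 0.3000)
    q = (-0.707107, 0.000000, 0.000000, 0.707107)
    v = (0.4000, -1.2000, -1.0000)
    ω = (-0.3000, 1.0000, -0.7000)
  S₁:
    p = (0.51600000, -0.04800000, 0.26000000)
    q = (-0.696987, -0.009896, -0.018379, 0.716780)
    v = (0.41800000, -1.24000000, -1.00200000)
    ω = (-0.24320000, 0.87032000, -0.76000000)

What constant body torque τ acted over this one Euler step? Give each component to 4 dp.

rate change Δω = (0.05680000, -0.12968000, -0.06000000)
τ = I·(Δω/dt) + ω₀×(Iω₀) = (0.1500, -0.1600, -0.1800)

τ = (0.1500, -0.1600, -0.1800)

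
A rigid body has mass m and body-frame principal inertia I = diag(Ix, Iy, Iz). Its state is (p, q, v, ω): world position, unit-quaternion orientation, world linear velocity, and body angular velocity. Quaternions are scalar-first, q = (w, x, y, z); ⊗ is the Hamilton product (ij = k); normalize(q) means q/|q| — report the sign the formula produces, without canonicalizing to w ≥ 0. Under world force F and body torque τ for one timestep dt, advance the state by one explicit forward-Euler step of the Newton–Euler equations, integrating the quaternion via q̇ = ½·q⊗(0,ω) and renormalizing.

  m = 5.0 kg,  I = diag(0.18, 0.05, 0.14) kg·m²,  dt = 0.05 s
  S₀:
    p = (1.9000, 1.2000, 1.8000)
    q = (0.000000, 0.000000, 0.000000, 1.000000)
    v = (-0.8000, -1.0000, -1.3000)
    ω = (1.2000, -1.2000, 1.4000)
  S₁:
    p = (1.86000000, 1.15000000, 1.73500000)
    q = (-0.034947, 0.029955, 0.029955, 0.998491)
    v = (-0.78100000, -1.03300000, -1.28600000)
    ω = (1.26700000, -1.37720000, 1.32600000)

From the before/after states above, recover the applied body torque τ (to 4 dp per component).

τ = (0.0900, -0.1100, -0.0200)

rate change Δω = (0.06700000, -0.17720000, -0.07400000)
gyro term ω₀×Iω₀ = (-0.1512, 0.0672, 0.1872)
τ = I·(Δω/dt) + ω₀×(Iω₀) = (0.0900, -0.1100, -0.0200)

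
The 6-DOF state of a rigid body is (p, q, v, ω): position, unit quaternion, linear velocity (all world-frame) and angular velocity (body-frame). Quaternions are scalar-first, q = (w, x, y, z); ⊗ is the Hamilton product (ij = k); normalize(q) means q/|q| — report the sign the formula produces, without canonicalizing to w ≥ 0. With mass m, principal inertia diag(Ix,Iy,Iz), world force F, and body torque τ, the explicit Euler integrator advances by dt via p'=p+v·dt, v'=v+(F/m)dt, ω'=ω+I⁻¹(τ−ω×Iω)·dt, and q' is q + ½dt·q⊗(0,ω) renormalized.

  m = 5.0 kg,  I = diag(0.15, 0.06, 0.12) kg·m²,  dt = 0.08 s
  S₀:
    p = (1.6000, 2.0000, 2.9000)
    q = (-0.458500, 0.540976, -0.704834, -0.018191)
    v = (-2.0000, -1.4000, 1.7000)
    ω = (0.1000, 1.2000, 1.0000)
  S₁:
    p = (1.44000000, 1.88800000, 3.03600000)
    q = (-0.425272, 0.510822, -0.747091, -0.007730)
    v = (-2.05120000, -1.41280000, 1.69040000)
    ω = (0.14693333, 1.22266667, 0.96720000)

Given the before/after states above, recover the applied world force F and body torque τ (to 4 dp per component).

F = (-3.2000, -0.8000, -0.6000)
τ = (0.1600, 0.0200, -0.0600)

velocity change Δv = (-0.05120000, -0.01280000, -0.00960000)
m·(v₁−v₀)/dt = (-3.2000, -0.8000, -0.6000)
rate change Δω = (0.04693333, 0.02266667, -0.03280000)
τ = I·(Δω/dt) + ω₀×(Iω₀) = (0.1600, 0.0200, -0.0600)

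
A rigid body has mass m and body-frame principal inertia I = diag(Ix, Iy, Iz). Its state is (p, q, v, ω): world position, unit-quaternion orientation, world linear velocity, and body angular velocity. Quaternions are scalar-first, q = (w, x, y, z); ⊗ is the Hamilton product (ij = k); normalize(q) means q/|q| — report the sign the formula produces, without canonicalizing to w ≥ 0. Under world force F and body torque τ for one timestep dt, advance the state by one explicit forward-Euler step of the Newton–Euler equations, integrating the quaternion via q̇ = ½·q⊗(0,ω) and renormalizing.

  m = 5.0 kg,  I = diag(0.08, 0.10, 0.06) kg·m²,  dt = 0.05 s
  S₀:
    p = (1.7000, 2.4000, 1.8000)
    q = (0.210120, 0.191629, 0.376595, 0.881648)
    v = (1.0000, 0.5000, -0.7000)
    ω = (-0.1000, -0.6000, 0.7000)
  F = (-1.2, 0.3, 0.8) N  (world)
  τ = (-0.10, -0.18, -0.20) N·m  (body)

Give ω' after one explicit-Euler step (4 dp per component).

ω' = (-0.1730, -0.6893, 0.5323)

precession coupling ω×(Iω) = (0.0168, -0.0014, 0.0012)
(τ − ω×Iω)/I = (-1.4600, -1.7860, -3.3533)
new body rate ω' = (-0.1730, -0.6893, 0.5323)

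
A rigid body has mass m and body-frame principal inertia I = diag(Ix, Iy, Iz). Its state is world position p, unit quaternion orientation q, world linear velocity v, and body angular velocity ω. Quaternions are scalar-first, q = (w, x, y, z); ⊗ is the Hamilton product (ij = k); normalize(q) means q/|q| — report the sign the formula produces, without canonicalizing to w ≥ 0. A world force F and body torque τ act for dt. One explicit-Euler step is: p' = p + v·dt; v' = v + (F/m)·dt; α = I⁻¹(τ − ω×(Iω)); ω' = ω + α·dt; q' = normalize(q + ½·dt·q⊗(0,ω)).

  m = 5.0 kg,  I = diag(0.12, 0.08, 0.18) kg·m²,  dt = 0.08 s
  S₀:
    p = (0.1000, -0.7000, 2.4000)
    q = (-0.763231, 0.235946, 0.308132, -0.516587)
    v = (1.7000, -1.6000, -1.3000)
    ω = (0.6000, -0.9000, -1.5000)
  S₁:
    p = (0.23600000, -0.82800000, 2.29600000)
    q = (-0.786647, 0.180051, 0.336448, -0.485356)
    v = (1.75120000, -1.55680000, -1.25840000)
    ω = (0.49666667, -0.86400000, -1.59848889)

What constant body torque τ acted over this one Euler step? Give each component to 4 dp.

rate change Δω = (-0.10333333, 0.03600000, -0.09848889)
ω₀×(Iω₀) = (0.1350, 0.0540, 0.0216)
I·α + gyro = (-0.0200, 0.0900, -0.2000)

τ = (-0.0200, 0.0900, -0.2000)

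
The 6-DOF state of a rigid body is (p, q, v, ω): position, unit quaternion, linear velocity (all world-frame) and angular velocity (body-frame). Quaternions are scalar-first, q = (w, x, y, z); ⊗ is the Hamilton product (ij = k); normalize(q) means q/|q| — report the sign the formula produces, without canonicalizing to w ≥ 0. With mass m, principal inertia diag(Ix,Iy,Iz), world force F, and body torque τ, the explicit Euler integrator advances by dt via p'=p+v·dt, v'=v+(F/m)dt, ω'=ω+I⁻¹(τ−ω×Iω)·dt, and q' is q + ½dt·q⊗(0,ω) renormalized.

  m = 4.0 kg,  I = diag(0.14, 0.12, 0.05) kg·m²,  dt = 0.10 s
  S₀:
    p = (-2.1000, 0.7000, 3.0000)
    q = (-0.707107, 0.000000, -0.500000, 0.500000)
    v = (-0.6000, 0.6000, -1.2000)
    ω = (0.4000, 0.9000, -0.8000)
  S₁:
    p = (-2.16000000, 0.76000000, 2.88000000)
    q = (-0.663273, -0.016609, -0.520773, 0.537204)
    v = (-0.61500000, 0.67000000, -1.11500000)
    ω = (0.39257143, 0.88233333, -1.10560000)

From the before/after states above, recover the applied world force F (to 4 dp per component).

v₁ − v₀ = (-0.01500000, 0.07000000, 0.08500000)
F = m·Δv/dt = (-0.6000, 2.8000, 3.4000)

F = (-0.6000, 2.8000, 3.4000)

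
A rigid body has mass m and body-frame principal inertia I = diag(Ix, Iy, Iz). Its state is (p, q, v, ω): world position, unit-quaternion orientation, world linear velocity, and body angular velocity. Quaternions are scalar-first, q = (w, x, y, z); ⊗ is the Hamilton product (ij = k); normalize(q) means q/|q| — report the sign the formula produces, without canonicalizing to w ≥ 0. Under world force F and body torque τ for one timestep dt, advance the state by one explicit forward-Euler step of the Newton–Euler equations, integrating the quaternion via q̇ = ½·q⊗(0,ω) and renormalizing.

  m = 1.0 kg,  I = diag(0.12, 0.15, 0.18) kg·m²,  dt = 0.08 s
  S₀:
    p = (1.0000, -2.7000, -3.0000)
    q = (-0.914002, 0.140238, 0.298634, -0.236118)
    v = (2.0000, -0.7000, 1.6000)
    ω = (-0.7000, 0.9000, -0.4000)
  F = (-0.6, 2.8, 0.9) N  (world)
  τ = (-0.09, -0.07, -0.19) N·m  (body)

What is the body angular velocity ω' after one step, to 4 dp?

ω' = (-0.7528, 0.8716, -0.4760)

ω×(Iω) gyroscopic = (-0.0108, -0.0168, -0.0189)
angular accel α = (-0.6600, -0.3547, -0.9506)
ω + α·dt = (-0.7528, 0.8716, -0.4760)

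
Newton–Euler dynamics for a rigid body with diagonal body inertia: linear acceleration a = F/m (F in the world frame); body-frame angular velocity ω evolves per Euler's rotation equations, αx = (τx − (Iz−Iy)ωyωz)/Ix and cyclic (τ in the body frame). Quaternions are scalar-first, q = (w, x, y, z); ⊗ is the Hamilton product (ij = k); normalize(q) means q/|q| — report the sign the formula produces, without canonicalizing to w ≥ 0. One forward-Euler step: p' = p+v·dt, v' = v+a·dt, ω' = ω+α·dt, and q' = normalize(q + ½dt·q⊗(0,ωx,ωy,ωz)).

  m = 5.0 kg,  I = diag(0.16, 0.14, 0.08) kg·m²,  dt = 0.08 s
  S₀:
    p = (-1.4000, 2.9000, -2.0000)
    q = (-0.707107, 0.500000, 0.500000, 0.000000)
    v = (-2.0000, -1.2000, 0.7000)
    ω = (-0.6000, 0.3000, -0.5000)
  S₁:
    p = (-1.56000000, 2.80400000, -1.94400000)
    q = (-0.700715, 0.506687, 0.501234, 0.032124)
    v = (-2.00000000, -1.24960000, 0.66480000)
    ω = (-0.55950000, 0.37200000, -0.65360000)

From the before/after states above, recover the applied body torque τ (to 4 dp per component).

τ = (0.0900, 0.1500, -0.1500)

ω₁ − ω₀ = (0.04050000, 0.07200000, -0.15360000)
applied torque τ = (0.0900, 0.1500, -0.1500)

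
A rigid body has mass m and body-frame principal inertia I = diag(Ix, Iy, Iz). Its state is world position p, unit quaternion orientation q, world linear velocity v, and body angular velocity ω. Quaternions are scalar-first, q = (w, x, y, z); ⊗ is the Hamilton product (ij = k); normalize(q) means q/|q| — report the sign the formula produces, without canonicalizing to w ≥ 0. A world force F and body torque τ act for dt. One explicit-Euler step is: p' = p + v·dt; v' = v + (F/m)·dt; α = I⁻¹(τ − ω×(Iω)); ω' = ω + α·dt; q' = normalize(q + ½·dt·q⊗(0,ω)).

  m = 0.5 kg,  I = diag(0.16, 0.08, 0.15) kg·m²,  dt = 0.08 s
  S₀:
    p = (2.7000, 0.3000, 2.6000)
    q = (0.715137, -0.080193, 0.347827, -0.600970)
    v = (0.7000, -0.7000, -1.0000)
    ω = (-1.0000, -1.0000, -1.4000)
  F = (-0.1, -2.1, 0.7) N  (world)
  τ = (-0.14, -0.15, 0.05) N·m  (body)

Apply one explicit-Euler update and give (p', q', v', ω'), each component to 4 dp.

p' = (2.7560, 0.2440, 2.5200)
q' = (0.6900, -0.1518, 0.3377, -0.6219)
v' = (0.6840, -1.0360, -0.8880)
ω' = (-1.1190, -1.1640, -1.3307)

linear accel F/m = (-0.2000, -4.2000, 1.4000)
new position p' = (2.7560, 0.2440, 2.5200)
v' = v + a·dt = (0.6840, -1.0360, -0.8880)
precession coupling ω×(Iω) = (0.0980, 0.0140, -0.0800)
α = I⁻¹(τ − ω×Iω) = (-1.4875, -2.0500, 0.8667)
new body rate ω' = (-1.1190, -1.1640, -1.3307)
2q̇ = q⊗(0,ω) = (-0.5737240, -1.8030648, -0.2264372, -0.5731718)
q' = normalize(q + ½dt·q⊗(0,ω)) = (0.6900, -0.1518, 0.3377, -0.6219)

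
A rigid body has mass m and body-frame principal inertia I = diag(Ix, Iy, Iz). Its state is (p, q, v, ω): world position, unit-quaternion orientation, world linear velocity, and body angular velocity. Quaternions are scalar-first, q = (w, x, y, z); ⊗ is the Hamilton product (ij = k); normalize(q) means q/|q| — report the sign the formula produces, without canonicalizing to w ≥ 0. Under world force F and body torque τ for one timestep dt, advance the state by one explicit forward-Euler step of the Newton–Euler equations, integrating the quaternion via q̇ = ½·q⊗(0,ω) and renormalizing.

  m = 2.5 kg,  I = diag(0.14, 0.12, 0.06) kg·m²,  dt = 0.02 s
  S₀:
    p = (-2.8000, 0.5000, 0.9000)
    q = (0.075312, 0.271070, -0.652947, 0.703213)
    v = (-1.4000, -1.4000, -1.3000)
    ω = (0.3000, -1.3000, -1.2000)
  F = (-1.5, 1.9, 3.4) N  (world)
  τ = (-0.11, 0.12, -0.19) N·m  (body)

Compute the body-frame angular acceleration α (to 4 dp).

ω×(Iω) gyroscopic = (-0.0936, -0.0288, 0.0078)
(τ − ω×Iω)/I = (-0.1171, 1.2400, -3.2967)

α = (-0.1171, 1.2400, -3.2967)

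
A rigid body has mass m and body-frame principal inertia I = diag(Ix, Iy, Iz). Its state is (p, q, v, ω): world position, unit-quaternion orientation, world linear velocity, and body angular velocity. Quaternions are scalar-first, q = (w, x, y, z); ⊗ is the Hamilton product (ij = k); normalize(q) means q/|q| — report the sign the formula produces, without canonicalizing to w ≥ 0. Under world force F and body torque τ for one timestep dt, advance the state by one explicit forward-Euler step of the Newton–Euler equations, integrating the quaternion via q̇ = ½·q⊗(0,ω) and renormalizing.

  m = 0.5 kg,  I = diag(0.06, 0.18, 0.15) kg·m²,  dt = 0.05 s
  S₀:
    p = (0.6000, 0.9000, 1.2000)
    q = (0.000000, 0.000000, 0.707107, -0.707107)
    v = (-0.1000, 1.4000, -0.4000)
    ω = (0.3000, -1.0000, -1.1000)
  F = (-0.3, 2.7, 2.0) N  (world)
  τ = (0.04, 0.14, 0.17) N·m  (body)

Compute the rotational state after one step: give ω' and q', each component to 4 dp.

gyro term ω×Iω = (-0.0330, 0.0297, -0.0360)
angular accel α = (1.2167, 0.6128, 1.3733)
ω' = ω + α·dt = (0.3608, -0.9694, -1.0313)
q⊗(0,ω) = (-0.0707107, -1.4849247, -0.2121321, -0.2121321)
updated quaternion q' = (-0.0018, -0.0371, 0.7013, -0.7119)

ω' = (0.3608, -0.9694, -1.0313)
q' = (-0.0018, -0.0371, 0.7013, -0.7119)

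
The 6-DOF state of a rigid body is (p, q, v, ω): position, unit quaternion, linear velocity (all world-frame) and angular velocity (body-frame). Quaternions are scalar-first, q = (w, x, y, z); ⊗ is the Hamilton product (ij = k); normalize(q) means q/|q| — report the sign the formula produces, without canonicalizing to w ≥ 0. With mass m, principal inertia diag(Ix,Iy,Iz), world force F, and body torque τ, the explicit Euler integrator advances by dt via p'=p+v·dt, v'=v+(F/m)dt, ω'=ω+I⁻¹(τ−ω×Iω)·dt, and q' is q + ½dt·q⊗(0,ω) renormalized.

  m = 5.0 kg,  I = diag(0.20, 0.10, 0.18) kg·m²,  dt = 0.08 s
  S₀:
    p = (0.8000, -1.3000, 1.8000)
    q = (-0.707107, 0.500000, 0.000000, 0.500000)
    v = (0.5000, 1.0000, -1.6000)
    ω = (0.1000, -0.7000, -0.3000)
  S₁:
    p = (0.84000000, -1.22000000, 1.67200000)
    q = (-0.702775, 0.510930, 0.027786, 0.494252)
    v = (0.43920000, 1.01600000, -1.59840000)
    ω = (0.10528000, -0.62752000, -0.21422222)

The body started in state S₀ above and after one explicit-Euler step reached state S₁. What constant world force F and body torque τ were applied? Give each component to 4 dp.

F = (-3.8000, 1.0000, 0.1000)
τ = (0.0300, 0.0900, 0.2000)

Δv = v₁−v₀ = (-0.06080000, 0.01600000, 0.00160000)
applied force F = (-3.8000, 1.0000, 0.1000)
ω₁ − ω₀ = (0.00528000, 0.07248000, 0.08577778)
ω₀×(Iω₀) = (0.0168, -0.0006, 0.0070)
I·α + gyro = (0.0300, 0.0900, 0.2000)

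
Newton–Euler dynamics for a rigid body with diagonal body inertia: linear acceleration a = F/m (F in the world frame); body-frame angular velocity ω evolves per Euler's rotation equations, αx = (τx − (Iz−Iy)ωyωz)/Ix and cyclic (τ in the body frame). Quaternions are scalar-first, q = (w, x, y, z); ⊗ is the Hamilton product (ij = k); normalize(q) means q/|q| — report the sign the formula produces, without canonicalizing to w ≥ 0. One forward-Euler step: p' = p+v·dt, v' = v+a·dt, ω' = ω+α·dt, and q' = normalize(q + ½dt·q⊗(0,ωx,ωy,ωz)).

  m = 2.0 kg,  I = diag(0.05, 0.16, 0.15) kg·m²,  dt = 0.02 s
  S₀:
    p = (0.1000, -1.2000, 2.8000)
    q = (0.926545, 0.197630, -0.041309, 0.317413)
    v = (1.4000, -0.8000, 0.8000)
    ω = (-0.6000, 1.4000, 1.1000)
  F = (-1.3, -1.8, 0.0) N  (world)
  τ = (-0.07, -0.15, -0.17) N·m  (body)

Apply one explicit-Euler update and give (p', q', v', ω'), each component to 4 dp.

gyro term ω×Iω = (-0.0154, 0.0660, -0.0924)
(τ − ω×Iω)/I = (-1.0920, -1.3500, -0.5173)
ω' = ω + α·dt = (-0.6218, 1.3730, 1.0897)
q⊗(0,ω) = (-0.1727437, -1.0457451, 0.8893222, 1.2710961)
updated quaternion q' = (0.9247, 0.1871, -0.0324, 0.3301)
a = (-0.6500, -0.9000, 0.0000)
p' = p + v·dt = (0.1280, -1.2160, 2.8160)
v + (F/m)dt = (1.3870, -0.8180, 0.8000)

p' = (0.1280, -1.2160, 2.8160)
q' = (0.9247, 0.1871, -0.0324, 0.3301)
v' = (1.3870, -0.8180, 0.8000)
ω' = (-0.6218, 1.3730, 1.0897)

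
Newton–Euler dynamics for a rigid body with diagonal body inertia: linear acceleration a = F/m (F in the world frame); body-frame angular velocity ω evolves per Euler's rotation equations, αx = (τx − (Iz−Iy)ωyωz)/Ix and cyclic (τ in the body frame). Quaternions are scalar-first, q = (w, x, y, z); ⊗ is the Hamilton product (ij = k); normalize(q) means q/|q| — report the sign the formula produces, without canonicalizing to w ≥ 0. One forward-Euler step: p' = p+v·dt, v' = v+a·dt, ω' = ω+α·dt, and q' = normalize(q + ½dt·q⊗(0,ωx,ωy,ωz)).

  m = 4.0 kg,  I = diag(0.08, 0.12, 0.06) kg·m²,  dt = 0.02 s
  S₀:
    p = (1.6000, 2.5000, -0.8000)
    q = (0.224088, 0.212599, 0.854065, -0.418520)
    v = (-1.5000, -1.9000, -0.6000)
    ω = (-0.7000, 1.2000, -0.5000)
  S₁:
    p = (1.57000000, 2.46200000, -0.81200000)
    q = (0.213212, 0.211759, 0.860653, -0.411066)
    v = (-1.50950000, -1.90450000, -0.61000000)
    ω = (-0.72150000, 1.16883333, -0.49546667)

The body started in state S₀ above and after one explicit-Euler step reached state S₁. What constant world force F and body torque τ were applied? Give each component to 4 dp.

Δω = ω₁−ω₀ = (-0.02150000, -0.03116667, 0.00453333)
applied torque τ = (-0.0500, -0.1800, -0.0200)
v₁ − v₀ = (-0.00950000, -0.00450000, -0.01000000)
applied force F = (-1.9000, -0.9000, -2.0000)

F = (-1.9000, -0.9000, -2.0000)
τ = (-0.0500, -0.1800, -0.0200)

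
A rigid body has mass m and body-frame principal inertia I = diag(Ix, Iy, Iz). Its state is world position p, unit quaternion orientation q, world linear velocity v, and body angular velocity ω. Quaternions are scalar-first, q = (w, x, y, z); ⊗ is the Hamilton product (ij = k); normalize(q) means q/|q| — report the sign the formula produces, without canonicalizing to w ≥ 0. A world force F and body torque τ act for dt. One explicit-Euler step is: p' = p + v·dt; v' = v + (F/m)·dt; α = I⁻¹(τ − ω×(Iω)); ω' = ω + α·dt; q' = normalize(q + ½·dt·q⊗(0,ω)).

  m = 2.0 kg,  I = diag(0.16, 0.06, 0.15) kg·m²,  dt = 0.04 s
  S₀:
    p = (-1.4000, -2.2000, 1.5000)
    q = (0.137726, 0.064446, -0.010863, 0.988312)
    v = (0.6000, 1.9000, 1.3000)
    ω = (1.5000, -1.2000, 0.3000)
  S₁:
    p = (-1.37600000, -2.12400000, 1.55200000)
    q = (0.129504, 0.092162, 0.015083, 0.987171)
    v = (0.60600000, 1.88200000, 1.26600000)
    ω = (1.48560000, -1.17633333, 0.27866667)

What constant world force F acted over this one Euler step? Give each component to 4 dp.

F = (0.3000, -0.9000, -1.7000)

v₁ − v₀ = (0.00600000, -0.01800000, -0.03400000)
F = m·Δv/dt = (0.3000, -0.9000, -1.7000)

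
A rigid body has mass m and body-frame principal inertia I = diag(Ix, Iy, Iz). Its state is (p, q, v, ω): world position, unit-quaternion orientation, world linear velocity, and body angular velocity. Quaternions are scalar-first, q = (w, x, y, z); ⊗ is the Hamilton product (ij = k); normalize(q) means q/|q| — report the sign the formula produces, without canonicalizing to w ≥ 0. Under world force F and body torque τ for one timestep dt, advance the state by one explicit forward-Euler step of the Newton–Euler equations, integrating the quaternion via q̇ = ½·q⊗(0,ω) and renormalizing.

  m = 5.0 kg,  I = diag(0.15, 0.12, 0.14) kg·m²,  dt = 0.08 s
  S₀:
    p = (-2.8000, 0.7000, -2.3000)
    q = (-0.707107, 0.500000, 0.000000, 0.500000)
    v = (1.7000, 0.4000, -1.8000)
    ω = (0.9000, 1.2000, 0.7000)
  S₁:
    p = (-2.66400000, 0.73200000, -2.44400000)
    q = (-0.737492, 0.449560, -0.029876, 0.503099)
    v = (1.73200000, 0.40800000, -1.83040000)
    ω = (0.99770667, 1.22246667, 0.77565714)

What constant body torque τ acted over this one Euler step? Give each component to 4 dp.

τ = (0.2000, 0.0400, 0.1000)

ω₁ − ω₀ = (0.09770667, 0.02246667, 0.07565714)
gyro term ω₀×Iω₀ = (0.0168, 0.0063, -0.0324)
I·α + gyro = (0.2000, 0.0400, 0.1000)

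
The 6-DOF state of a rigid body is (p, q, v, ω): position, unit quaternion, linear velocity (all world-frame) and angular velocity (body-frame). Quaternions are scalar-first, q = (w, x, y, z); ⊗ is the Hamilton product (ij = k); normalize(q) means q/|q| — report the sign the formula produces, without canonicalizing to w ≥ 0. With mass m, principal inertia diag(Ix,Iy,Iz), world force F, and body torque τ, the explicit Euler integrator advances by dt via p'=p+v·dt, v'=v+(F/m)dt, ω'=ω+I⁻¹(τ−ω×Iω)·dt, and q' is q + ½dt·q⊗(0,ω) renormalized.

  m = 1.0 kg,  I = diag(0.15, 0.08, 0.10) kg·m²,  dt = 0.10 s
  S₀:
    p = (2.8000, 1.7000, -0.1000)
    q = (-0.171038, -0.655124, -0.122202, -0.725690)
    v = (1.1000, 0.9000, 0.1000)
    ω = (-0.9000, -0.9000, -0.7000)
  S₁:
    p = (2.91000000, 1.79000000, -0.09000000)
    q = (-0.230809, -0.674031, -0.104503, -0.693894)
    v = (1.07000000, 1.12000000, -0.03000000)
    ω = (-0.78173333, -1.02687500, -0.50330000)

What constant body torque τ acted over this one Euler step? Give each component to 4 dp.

Δω = ω₁−ω₀ = (0.11826667, -0.12687500, 0.19670000)
ω₀×(Iω₀) = (0.0126, 0.0315, -0.0567)
applied torque τ = (0.1900, -0.0700, 0.1400)

τ = (0.1900, -0.0700, 0.1400)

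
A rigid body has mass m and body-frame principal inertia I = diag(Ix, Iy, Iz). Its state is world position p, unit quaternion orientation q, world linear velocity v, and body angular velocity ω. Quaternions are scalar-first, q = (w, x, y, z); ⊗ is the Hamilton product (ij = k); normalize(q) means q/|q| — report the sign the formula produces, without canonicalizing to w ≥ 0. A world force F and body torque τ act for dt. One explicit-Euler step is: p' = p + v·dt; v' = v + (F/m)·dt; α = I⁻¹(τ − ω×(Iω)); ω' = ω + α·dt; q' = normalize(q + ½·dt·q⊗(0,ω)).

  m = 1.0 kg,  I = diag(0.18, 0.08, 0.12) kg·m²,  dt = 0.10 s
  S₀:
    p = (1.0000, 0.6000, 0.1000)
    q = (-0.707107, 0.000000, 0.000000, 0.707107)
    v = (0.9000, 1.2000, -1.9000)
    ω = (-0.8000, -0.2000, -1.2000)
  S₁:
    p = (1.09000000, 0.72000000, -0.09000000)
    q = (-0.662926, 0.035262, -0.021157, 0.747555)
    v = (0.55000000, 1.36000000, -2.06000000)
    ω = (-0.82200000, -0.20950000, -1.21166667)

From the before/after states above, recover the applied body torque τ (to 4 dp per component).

τ = (-0.0300, 0.0500, -0.0300)

ω₁ − ω₀ = (-0.02200000, -0.00950000, -0.01166667)
applied torque τ = (-0.0300, 0.0500, -0.0300)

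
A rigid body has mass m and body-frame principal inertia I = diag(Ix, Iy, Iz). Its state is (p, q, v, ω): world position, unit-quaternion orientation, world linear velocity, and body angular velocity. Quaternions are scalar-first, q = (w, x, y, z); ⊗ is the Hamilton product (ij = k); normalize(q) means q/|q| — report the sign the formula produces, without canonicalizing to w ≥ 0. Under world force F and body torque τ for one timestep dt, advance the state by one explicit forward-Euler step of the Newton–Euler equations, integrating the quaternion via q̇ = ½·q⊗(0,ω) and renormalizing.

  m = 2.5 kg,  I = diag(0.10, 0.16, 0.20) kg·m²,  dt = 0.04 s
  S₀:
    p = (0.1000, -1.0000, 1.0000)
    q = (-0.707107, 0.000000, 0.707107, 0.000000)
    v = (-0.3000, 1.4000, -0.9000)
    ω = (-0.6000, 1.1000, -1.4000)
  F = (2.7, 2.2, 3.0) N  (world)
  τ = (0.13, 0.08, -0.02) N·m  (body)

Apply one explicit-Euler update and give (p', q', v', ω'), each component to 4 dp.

(τ − ω×Iω)/I = (1.9160, 1.0250, 0.0980)
ω' = ω + α·dt = (-0.5234, 1.1410, -1.3961)
Hamilton product q⊗(0,ω) = (-0.7778177, -0.5656856, -0.7778177, 1.4142140)
updated quaternion q' = (-0.7222, -0.0113, 0.6911, 0.0283)
new position p' = (0.0880, -0.9440, 0.9640)
v' = v + a·dt = (-0.2568, 1.4352, -0.8520)

p' = (0.0880, -0.9440, 0.9640)
q' = (-0.7222, -0.0113, 0.6911, 0.0283)
v' = (-0.2568, 1.4352, -0.8520)
ω' = (-0.5234, 1.1410, -1.3961)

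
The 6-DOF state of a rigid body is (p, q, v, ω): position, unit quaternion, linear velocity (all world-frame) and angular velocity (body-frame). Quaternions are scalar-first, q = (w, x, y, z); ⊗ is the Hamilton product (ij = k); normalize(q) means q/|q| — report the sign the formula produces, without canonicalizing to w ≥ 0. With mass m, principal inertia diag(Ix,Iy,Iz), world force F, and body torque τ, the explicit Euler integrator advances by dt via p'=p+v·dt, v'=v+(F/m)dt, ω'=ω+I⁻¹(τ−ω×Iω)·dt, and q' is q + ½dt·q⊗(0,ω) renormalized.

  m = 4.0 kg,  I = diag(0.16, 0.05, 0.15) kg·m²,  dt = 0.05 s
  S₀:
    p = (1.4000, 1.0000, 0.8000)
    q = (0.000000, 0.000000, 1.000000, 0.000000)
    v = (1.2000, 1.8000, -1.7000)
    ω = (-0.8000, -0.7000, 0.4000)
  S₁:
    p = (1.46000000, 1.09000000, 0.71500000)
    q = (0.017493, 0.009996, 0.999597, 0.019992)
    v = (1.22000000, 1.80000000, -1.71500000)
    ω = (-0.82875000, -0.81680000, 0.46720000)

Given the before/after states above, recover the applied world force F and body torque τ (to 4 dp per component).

F = (1.6000, 0.0000, -1.2000)
τ = (-0.1200, -0.1200, 0.1400)

velocity change Δv = (0.02000000, 0.00000000, -0.01500000)
m·(v₁−v₀)/dt = (1.6000, 0.0000, -1.2000)
ω₁ − ω₀ = (-0.02875000, -0.11680000, 0.06720000)
ω₀×(Iω₀) = (-0.0280, -0.0032, -0.0616)
I·α + gyro = (-0.1200, -0.1200, 0.1400)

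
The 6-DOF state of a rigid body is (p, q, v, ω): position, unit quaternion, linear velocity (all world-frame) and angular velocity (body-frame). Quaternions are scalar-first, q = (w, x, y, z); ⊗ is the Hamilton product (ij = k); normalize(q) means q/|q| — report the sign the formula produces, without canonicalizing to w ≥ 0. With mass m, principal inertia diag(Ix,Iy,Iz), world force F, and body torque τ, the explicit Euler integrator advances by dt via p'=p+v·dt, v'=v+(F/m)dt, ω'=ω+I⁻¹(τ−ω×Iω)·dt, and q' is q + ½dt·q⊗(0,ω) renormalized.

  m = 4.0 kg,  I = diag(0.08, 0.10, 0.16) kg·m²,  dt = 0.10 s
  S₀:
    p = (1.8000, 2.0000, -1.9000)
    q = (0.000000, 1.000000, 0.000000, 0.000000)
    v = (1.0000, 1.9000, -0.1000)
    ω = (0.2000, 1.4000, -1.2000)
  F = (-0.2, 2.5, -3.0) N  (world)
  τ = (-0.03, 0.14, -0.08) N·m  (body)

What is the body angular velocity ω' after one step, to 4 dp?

ω' = (0.2885, 1.5208, -1.2535)

ω×(Iω) gyroscopic = (-0.1008, 0.0192, 0.0056)
angular accel α = (0.8850, 1.2080, -0.5350)
ω + α·dt = (0.2885, 1.5208, -1.2535)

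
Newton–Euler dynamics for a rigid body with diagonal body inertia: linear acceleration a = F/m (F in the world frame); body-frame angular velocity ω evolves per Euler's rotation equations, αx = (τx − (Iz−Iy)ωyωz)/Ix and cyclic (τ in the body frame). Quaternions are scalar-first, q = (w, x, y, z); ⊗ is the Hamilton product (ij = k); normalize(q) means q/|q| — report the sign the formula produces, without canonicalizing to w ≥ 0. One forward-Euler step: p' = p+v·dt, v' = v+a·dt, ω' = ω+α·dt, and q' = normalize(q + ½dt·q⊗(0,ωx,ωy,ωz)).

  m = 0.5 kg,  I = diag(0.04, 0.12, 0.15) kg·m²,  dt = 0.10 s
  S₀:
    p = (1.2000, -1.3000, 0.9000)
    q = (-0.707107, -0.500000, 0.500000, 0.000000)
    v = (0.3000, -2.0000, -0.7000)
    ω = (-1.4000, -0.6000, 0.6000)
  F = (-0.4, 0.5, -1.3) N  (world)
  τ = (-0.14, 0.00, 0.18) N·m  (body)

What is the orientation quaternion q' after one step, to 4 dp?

Hamilton product q⊗(0,ω) = (-0.4000000, 1.2899498, 0.7242642, 0.5757358)
updated quaternion q' = (-0.7247, -0.4341, 0.5344, 0.0287)

q' = (-0.7247, -0.4341, 0.5344, 0.0287)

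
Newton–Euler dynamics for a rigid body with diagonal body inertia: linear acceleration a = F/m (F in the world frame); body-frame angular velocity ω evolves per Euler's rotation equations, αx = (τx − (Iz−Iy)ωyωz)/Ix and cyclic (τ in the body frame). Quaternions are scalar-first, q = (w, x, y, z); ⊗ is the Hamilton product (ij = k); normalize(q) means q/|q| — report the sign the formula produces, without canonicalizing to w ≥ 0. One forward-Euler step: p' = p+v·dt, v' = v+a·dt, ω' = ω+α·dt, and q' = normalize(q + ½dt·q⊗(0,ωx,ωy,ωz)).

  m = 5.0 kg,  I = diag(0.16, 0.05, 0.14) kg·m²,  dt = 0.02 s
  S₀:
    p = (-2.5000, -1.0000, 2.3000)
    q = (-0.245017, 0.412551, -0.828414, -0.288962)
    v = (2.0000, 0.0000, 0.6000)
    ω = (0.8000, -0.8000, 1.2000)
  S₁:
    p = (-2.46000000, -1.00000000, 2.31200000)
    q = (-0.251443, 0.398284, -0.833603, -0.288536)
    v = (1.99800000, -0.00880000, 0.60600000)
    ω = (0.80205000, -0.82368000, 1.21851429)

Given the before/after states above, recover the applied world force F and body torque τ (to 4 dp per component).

ω₁ − ω₀ = (0.00205000, -0.02368000, 0.01851429)
τ = I·(Δω/dt) + ω₀×(Iω₀) = (-0.0700, -0.0400, 0.2000)
Δv = v₁−v₀ = (-0.00200000, -0.00880000, 0.00600000)
applied force F = (-0.5000, -2.2000, 1.5000)

F = (-0.5000, -2.2000, 1.5000)
τ = (-0.0700, -0.0400, 0.2000)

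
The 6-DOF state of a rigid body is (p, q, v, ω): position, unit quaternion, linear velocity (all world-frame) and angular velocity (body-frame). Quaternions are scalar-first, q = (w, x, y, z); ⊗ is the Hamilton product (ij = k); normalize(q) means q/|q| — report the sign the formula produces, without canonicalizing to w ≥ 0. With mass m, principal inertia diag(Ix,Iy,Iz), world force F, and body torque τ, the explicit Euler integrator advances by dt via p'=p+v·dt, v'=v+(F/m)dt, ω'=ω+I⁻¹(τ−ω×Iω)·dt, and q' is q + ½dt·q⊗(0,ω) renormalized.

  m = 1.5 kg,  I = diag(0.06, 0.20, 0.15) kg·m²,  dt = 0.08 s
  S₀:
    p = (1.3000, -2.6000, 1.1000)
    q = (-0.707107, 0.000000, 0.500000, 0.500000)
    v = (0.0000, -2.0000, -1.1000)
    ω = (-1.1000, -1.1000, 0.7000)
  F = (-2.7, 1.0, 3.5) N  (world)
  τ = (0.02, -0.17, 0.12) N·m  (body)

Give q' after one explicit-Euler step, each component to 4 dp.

q⊗(0,ω) = (0.2000000, 1.6778177, 0.2278177, 0.0550251)
q' = normalize(q + ½dt·q⊗(0,ω)) = (-0.6975, 0.0670, 0.5079, 0.5010)

q' = (-0.6975, 0.0670, 0.5079, 0.5010)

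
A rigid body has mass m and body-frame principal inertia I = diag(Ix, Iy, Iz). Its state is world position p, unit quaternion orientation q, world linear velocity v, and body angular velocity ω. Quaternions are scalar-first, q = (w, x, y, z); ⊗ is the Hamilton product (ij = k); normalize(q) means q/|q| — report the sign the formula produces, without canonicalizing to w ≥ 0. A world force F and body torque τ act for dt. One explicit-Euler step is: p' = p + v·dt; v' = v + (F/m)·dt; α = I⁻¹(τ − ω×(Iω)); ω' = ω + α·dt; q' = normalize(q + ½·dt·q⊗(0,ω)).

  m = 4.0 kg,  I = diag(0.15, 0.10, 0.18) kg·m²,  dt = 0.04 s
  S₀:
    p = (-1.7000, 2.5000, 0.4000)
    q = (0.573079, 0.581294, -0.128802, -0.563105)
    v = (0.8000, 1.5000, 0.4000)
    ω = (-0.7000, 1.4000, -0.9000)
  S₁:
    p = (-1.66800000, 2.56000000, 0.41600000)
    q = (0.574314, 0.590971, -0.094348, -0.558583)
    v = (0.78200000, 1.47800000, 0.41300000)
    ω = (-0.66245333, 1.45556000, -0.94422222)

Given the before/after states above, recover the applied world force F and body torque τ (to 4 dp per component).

Δω = ω₁−ω₀ = (0.03754667, 0.05556000, -0.04422222)
precession coupling = (-0.1008, -0.0189, 0.0490)
τ = I·(Δω/dt) + ω₀×(Iω₀) = (0.0400, 0.1200, -0.1500)
velocity change Δv = (-0.01800000, -0.02200000, 0.01300000)
applied force F = (-1.8000, -2.2000, 1.3000)

F = (-1.8000, -2.2000, 1.3000)
τ = (0.0400, 0.1200, -0.1500)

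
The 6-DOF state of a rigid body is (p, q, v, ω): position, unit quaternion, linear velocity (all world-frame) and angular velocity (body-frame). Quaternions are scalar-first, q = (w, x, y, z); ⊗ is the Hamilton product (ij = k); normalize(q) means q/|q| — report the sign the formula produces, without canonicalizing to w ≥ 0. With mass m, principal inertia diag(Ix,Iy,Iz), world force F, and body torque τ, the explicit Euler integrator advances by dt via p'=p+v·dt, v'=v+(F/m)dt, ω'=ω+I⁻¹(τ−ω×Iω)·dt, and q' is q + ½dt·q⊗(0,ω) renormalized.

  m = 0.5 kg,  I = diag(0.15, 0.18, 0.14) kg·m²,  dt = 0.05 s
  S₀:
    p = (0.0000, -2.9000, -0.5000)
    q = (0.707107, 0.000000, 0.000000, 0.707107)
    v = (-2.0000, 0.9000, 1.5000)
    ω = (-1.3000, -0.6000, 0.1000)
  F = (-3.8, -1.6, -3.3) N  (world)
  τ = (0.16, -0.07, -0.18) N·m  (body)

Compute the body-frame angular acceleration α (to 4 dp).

ω×(Iω) gyroscopic = (0.0024, -0.0013, 0.0234)
α = I⁻¹(τ − ω×Iω) = (1.0507, -0.3817, -1.4529)

α = (1.0507, -0.3817, -1.4529)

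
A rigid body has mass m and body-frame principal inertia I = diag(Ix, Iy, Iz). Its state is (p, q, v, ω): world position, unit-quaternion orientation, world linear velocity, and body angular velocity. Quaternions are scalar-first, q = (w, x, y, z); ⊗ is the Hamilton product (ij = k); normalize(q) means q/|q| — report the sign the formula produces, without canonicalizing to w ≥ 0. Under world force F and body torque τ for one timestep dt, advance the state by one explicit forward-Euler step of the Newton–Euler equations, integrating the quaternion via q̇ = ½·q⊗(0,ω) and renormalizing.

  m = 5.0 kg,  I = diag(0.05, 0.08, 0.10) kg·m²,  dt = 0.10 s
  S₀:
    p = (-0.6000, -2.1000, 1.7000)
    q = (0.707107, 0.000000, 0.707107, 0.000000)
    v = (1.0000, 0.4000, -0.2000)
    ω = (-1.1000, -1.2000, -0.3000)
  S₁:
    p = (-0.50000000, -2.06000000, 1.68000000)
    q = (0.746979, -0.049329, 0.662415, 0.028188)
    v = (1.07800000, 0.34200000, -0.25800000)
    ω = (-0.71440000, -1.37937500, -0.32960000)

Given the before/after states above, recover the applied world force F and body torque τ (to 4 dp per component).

velocity change Δv = (0.07800000, -0.05800000, -0.05800000)
m·(v₁−v₀)/dt = (3.9000, -2.9000, -2.9000)
Δω = ω₁−ω₀ = (0.38560000, -0.17937500, -0.02960000)
gyro term ω₀×Iω₀ = (0.0072, -0.0165, 0.0396)
applied torque τ = (0.2000, -0.1600, 0.0100)

F = (3.9000, -2.9000, -2.9000)
τ = (0.2000, -0.1600, 0.0100)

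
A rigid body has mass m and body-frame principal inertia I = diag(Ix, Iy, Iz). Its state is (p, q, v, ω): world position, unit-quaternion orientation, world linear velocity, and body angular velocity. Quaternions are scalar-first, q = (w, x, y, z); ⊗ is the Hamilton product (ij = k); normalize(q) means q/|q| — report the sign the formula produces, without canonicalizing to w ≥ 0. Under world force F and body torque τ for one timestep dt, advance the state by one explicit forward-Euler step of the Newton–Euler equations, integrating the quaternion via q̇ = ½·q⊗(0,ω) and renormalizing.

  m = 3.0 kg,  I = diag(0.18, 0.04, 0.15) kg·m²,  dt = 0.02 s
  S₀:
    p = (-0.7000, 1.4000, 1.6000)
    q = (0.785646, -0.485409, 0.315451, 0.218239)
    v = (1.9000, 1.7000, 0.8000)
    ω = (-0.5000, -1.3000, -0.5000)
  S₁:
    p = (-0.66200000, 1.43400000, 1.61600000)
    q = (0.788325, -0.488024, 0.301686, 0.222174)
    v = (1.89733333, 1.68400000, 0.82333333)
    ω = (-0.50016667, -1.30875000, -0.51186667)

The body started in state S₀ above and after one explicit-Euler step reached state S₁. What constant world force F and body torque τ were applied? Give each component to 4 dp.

ω₁ − ω₀ = (-0.00016667, -0.00875000, -0.01186667)
gyro term ω₀×Iω₀ = (0.0715, 0.0075, -0.0910)
applied torque τ = (0.0700, -0.0100, -0.1800)
v₁ − v₀ = (-0.00266667, -0.01600000, 0.02333333)
F = m·Δv/dt = (-0.4000, -2.4000, 3.5000)

F = (-0.4000, -2.4000, 3.5000)
τ = (0.0700, -0.0100, -0.1800)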